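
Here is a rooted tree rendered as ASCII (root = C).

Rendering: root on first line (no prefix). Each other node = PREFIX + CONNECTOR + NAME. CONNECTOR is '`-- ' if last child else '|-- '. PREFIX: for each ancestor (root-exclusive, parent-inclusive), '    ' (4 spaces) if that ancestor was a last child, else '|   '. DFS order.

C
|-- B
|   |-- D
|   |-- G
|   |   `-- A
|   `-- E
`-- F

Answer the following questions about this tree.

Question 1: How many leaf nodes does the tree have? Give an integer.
Answer: 4

Derivation:
Leaves (nodes with no children): A, D, E, F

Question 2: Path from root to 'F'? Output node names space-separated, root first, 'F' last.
Walk down from root: C -> F

Answer: C F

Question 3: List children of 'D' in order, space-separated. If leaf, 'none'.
Node D's children (from adjacency): (leaf)

Answer: none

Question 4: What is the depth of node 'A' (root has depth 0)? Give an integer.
Answer: 3

Derivation:
Path from root to A: C -> B -> G -> A
Depth = number of edges = 3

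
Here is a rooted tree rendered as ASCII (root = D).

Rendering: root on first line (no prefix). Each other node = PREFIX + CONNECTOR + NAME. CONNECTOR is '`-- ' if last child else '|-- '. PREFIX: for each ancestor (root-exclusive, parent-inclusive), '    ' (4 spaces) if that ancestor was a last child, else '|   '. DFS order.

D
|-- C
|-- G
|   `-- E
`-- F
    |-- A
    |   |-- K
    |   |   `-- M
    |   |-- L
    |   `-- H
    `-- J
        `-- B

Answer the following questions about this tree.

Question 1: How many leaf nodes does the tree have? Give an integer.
Answer: 6

Derivation:
Leaves (nodes with no children): B, C, E, H, L, M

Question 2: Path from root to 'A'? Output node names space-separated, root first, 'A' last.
Walk down from root: D -> F -> A

Answer: D F A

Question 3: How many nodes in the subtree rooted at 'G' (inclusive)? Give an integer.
Answer: 2

Derivation:
Subtree rooted at G contains: E, G
Count = 2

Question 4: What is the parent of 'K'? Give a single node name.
Scan adjacency: K appears as child of A

Answer: A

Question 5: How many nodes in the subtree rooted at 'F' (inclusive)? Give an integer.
Answer: 8

Derivation:
Subtree rooted at F contains: A, B, F, H, J, K, L, M
Count = 8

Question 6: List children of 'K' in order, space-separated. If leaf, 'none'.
Node K's children (from adjacency): M

Answer: M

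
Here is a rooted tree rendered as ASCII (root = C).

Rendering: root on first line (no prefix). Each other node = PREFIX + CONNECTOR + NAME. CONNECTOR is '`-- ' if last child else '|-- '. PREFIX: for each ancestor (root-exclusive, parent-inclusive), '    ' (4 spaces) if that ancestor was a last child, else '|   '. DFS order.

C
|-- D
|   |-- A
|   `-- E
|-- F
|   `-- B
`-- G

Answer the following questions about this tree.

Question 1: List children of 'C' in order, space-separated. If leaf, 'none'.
Answer: D F G

Derivation:
Node C's children (from adjacency): D, F, G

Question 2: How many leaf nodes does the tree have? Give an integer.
Leaves (nodes with no children): A, B, E, G

Answer: 4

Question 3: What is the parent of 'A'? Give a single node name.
Scan adjacency: A appears as child of D

Answer: D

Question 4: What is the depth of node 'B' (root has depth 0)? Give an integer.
Path from root to B: C -> F -> B
Depth = number of edges = 2

Answer: 2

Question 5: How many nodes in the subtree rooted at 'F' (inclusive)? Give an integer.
Answer: 2

Derivation:
Subtree rooted at F contains: B, F
Count = 2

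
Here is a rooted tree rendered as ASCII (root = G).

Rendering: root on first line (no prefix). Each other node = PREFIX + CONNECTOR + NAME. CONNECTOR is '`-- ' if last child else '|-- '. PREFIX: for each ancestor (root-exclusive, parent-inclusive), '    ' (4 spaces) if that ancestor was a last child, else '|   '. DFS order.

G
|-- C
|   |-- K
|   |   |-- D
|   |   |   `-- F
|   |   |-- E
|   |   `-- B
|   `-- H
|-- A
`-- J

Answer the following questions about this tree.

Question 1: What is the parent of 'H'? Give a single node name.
Scan adjacency: H appears as child of C

Answer: C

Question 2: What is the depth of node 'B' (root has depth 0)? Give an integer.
Answer: 3

Derivation:
Path from root to B: G -> C -> K -> B
Depth = number of edges = 3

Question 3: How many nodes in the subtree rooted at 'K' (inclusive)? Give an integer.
Answer: 5

Derivation:
Subtree rooted at K contains: B, D, E, F, K
Count = 5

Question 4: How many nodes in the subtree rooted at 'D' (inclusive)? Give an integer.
Answer: 2

Derivation:
Subtree rooted at D contains: D, F
Count = 2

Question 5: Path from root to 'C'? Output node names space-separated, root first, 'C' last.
Answer: G C

Derivation:
Walk down from root: G -> C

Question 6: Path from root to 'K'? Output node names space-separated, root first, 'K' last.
Answer: G C K

Derivation:
Walk down from root: G -> C -> K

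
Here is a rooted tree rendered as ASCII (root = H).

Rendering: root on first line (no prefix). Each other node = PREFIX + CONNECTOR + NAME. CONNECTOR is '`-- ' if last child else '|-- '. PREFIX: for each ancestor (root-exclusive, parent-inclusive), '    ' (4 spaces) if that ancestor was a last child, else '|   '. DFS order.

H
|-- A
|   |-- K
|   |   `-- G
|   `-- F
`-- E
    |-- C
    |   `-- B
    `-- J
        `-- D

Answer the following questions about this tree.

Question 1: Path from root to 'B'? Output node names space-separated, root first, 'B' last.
Answer: H E C B

Derivation:
Walk down from root: H -> E -> C -> B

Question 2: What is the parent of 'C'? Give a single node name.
Answer: E

Derivation:
Scan adjacency: C appears as child of E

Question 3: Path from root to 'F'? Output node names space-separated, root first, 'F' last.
Answer: H A F

Derivation:
Walk down from root: H -> A -> F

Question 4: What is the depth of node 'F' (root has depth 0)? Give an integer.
Path from root to F: H -> A -> F
Depth = number of edges = 2

Answer: 2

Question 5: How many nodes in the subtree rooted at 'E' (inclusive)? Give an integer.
Answer: 5

Derivation:
Subtree rooted at E contains: B, C, D, E, J
Count = 5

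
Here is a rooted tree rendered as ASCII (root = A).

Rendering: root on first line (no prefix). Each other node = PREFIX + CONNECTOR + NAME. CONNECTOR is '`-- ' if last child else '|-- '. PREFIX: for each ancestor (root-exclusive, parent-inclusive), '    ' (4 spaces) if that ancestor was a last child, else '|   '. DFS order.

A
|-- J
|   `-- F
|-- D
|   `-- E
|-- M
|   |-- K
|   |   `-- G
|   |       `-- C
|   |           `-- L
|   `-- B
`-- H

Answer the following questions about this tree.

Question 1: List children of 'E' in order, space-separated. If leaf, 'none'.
Answer: none

Derivation:
Node E's children (from adjacency): (leaf)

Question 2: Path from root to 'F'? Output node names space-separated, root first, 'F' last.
Answer: A J F

Derivation:
Walk down from root: A -> J -> F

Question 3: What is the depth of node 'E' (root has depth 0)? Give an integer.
Path from root to E: A -> D -> E
Depth = number of edges = 2

Answer: 2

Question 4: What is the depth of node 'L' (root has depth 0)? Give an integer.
Path from root to L: A -> M -> K -> G -> C -> L
Depth = number of edges = 5

Answer: 5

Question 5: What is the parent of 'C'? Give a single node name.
Answer: G

Derivation:
Scan adjacency: C appears as child of G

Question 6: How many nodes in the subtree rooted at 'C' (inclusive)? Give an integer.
Answer: 2

Derivation:
Subtree rooted at C contains: C, L
Count = 2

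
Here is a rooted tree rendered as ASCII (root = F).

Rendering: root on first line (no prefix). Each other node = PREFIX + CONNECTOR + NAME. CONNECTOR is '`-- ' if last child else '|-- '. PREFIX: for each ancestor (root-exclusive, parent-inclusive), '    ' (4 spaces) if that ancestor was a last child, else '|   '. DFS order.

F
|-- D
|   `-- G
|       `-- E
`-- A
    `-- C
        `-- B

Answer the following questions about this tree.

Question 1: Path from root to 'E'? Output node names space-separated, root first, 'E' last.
Walk down from root: F -> D -> G -> E

Answer: F D G E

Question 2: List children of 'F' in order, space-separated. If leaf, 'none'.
Answer: D A

Derivation:
Node F's children (from adjacency): D, A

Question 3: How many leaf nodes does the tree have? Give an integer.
Leaves (nodes with no children): B, E

Answer: 2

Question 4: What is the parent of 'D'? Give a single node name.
Scan adjacency: D appears as child of F

Answer: F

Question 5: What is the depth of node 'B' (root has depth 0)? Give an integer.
Path from root to B: F -> A -> C -> B
Depth = number of edges = 3

Answer: 3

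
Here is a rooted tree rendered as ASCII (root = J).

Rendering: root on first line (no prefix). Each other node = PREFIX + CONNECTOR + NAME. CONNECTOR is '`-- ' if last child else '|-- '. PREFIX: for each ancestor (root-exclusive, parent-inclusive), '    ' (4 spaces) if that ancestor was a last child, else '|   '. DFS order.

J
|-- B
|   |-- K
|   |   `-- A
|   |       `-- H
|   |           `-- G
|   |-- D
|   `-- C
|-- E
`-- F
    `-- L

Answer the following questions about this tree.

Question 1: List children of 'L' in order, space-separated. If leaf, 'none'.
Node L's children (from adjacency): (leaf)

Answer: none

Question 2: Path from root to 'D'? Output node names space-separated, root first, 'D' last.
Answer: J B D

Derivation:
Walk down from root: J -> B -> D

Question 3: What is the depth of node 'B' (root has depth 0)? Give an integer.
Answer: 1

Derivation:
Path from root to B: J -> B
Depth = number of edges = 1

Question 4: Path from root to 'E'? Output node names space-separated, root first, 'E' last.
Answer: J E

Derivation:
Walk down from root: J -> E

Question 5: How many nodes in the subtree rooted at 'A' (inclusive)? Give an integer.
Answer: 3

Derivation:
Subtree rooted at A contains: A, G, H
Count = 3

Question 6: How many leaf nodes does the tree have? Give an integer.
Leaves (nodes with no children): C, D, E, G, L

Answer: 5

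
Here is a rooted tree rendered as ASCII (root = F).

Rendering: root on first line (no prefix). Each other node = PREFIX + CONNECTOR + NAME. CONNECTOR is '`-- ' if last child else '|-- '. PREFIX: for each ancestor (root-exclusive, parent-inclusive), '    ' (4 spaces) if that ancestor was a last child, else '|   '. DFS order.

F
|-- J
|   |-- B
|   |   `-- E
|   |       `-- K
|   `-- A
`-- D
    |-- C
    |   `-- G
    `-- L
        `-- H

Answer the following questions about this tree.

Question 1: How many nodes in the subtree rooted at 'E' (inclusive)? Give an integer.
Subtree rooted at E contains: E, K
Count = 2

Answer: 2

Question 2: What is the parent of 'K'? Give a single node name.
Answer: E

Derivation:
Scan adjacency: K appears as child of E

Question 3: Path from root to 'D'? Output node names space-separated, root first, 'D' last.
Walk down from root: F -> D

Answer: F D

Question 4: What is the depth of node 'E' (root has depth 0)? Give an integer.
Path from root to E: F -> J -> B -> E
Depth = number of edges = 3

Answer: 3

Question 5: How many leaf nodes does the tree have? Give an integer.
Answer: 4

Derivation:
Leaves (nodes with no children): A, G, H, K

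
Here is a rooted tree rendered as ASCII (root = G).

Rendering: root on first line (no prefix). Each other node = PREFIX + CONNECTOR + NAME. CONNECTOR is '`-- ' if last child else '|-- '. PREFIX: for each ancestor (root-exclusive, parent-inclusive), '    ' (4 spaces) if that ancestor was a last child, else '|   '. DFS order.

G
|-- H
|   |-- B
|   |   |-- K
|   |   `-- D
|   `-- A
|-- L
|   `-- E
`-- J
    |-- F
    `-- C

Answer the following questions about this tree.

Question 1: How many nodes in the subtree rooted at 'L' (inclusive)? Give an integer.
Subtree rooted at L contains: E, L
Count = 2

Answer: 2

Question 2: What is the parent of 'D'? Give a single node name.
Answer: B

Derivation:
Scan adjacency: D appears as child of B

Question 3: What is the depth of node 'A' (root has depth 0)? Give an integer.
Path from root to A: G -> H -> A
Depth = number of edges = 2

Answer: 2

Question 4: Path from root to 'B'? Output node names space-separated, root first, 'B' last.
Walk down from root: G -> H -> B

Answer: G H B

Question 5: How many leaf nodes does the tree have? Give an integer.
Answer: 6

Derivation:
Leaves (nodes with no children): A, C, D, E, F, K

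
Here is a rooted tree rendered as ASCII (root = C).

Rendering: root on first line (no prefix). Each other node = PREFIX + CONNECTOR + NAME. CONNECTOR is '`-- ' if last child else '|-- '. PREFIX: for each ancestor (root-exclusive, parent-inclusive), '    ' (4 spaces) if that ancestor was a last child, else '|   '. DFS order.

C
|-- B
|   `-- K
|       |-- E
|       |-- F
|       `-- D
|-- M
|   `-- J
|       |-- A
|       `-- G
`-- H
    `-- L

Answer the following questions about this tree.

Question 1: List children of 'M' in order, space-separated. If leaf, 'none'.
Answer: J

Derivation:
Node M's children (from adjacency): J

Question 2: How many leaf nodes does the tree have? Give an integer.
Answer: 6

Derivation:
Leaves (nodes with no children): A, D, E, F, G, L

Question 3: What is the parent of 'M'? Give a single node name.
Scan adjacency: M appears as child of C

Answer: C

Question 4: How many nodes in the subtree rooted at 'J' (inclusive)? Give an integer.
Answer: 3

Derivation:
Subtree rooted at J contains: A, G, J
Count = 3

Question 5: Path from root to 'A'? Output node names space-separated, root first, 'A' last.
Walk down from root: C -> M -> J -> A

Answer: C M J A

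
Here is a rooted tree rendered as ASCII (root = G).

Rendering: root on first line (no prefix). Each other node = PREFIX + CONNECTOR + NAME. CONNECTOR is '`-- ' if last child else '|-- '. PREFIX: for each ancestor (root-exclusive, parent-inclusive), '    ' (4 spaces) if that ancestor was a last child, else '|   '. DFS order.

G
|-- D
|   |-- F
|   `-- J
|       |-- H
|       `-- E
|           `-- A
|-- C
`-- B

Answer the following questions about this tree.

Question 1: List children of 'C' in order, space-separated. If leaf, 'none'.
Node C's children (from adjacency): (leaf)

Answer: none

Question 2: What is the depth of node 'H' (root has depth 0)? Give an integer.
Path from root to H: G -> D -> J -> H
Depth = number of edges = 3

Answer: 3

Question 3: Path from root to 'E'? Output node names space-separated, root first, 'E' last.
Walk down from root: G -> D -> J -> E

Answer: G D J E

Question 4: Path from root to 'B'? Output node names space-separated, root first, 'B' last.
Answer: G B

Derivation:
Walk down from root: G -> B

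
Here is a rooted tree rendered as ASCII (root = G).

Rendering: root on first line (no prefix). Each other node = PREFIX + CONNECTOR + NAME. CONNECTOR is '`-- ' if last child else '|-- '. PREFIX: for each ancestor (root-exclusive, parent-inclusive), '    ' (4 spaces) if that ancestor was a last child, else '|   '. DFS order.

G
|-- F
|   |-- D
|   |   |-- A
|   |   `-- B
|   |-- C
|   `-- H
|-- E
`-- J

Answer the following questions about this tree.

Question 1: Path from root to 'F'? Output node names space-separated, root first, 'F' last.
Walk down from root: G -> F

Answer: G F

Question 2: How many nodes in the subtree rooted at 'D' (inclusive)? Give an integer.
Answer: 3

Derivation:
Subtree rooted at D contains: A, B, D
Count = 3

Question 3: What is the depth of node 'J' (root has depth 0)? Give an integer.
Path from root to J: G -> J
Depth = number of edges = 1

Answer: 1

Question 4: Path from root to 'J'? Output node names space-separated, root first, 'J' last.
Answer: G J

Derivation:
Walk down from root: G -> J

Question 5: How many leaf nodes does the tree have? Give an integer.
Answer: 6

Derivation:
Leaves (nodes with no children): A, B, C, E, H, J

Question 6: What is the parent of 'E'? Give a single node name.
Scan adjacency: E appears as child of G

Answer: G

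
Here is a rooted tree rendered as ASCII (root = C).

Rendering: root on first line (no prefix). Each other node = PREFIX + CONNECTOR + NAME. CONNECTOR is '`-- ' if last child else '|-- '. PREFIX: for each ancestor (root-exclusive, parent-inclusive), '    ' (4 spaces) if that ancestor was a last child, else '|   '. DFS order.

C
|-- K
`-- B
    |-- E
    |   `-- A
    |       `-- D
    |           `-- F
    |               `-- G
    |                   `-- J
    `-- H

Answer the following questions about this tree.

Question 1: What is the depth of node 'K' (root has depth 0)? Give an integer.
Path from root to K: C -> K
Depth = number of edges = 1

Answer: 1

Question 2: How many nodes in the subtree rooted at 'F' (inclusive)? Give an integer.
Subtree rooted at F contains: F, G, J
Count = 3

Answer: 3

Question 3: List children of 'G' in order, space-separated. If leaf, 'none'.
Answer: J

Derivation:
Node G's children (from adjacency): J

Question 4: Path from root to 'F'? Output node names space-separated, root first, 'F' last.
Answer: C B E A D F

Derivation:
Walk down from root: C -> B -> E -> A -> D -> F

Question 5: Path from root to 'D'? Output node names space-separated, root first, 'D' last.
Answer: C B E A D

Derivation:
Walk down from root: C -> B -> E -> A -> D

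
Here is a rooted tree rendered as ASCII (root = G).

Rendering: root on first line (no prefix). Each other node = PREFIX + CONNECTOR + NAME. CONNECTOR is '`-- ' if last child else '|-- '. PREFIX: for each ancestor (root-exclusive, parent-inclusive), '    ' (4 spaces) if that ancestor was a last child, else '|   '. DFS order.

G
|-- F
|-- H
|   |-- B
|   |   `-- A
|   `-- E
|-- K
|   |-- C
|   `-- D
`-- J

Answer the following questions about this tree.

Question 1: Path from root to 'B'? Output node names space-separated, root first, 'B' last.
Answer: G H B

Derivation:
Walk down from root: G -> H -> B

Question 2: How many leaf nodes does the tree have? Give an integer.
Answer: 6

Derivation:
Leaves (nodes with no children): A, C, D, E, F, J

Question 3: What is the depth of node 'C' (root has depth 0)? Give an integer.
Answer: 2

Derivation:
Path from root to C: G -> K -> C
Depth = number of edges = 2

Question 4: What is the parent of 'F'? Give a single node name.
Scan adjacency: F appears as child of G

Answer: G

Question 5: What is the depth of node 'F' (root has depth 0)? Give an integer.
Answer: 1

Derivation:
Path from root to F: G -> F
Depth = number of edges = 1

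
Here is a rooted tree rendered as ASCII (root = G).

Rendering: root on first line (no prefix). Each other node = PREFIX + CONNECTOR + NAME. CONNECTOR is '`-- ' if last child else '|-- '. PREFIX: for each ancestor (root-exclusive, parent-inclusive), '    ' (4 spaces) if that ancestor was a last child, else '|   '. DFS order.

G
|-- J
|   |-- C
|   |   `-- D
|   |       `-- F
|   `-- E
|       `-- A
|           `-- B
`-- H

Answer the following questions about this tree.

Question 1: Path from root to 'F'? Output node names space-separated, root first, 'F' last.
Walk down from root: G -> J -> C -> D -> F

Answer: G J C D F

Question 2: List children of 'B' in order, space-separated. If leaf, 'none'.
Answer: none

Derivation:
Node B's children (from adjacency): (leaf)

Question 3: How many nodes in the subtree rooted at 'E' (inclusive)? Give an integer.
Subtree rooted at E contains: A, B, E
Count = 3

Answer: 3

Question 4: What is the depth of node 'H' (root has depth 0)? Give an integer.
Answer: 1

Derivation:
Path from root to H: G -> H
Depth = number of edges = 1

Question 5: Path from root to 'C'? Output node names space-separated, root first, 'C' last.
Answer: G J C

Derivation:
Walk down from root: G -> J -> C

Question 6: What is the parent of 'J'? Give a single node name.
Answer: G

Derivation:
Scan adjacency: J appears as child of G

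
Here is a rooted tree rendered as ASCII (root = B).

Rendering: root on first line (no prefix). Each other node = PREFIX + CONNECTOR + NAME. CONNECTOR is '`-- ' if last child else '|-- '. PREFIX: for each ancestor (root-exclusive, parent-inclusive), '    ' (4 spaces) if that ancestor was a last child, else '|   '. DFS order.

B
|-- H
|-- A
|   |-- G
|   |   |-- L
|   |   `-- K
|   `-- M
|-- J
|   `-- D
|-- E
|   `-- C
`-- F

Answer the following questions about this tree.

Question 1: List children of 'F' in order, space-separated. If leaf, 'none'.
Node F's children (from adjacency): (leaf)

Answer: none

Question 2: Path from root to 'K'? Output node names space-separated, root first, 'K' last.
Answer: B A G K

Derivation:
Walk down from root: B -> A -> G -> K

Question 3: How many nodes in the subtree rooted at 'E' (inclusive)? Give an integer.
Answer: 2

Derivation:
Subtree rooted at E contains: C, E
Count = 2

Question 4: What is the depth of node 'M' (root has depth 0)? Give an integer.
Path from root to M: B -> A -> M
Depth = number of edges = 2

Answer: 2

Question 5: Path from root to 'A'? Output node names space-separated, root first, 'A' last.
Answer: B A

Derivation:
Walk down from root: B -> A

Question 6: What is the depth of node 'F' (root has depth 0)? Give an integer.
Path from root to F: B -> F
Depth = number of edges = 1

Answer: 1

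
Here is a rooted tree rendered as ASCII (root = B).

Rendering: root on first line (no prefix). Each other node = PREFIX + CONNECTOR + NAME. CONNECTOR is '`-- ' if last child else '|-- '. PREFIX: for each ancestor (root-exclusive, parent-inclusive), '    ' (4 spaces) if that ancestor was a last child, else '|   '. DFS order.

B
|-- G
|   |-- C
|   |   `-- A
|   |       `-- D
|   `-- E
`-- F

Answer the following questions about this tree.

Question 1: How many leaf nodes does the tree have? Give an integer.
Answer: 3

Derivation:
Leaves (nodes with no children): D, E, F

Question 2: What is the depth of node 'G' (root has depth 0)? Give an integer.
Answer: 1

Derivation:
Path from root to G: B -> G
Depth = number of edges = 1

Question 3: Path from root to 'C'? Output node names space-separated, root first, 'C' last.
Answer: B G C

Derivation:
Walk down from root: B -> G -> C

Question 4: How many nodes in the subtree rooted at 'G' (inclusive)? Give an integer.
Answer: 5

Derivation:
Subtree rooted at G contains: A, C, D, E, G
Count = 5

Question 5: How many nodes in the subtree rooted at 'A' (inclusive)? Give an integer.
Subtree rooted at A contains: A, D
Count = 2

Answer: 2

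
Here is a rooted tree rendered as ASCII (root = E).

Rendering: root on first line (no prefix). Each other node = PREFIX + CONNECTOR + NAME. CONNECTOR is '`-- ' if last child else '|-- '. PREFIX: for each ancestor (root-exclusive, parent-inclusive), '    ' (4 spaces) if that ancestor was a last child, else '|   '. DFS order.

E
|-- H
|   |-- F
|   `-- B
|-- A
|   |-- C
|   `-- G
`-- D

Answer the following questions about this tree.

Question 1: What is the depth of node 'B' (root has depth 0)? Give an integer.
Path from root to B: E -> H -> B
Depth = number of edges = 2

Answer: 2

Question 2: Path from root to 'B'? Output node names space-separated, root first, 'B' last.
Answer: E H B

Derivation:
Walk down from root: E -> H -> B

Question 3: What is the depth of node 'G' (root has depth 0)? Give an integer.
Answer: 2

Derivation:
Path from root to G: E -> A -> G
Depth = number of edges = 2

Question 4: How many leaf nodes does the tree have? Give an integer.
Leaves (nodes with no children): B, C, D, F, G

Answer: 5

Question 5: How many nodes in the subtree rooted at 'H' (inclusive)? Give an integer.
Answer: 3

Derivation:
Subtree rooted at H contains: B, F, H
Count = 3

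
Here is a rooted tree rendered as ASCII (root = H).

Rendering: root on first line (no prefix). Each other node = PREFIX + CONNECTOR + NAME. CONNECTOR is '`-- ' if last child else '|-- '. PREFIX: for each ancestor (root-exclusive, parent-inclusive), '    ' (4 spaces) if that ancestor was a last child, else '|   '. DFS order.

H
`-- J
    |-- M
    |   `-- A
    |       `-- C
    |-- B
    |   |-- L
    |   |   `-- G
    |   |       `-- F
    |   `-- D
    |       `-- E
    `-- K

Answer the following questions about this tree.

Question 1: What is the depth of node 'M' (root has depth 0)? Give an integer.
Answer: 2

Derivation:
Path from root to M: H -> J -> M
Depth = number of edges = 2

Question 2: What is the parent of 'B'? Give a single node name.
Answer: J

Derivation:
Scan adjacency: B appears as child of J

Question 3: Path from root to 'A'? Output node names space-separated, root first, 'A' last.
Answer: H J M A

Derivation:
Walk down from root: H -> J -> M -> A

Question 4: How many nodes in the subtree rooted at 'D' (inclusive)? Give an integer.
Answer: 2

Derivation:
Subtree rooted at D contains: D, E
Count = 2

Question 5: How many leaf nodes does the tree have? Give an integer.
Answer: 4

Derivation:
Leaves (nodes with no children): C, E, F, K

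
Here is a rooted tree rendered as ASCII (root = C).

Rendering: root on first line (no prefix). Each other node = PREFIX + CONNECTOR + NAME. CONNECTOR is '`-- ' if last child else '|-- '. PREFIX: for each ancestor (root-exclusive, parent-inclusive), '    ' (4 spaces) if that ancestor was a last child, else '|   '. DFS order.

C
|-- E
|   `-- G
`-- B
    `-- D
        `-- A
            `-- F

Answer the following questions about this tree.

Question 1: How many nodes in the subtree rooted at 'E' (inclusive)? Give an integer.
Answer: 2

Derivation:
Subtree rooted at E contains: E, G
Count = 2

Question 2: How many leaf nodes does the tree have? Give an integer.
Leaves (nodes with no children): F, G

Answer: 2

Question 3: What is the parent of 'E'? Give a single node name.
Answer: C

Derivation:
Scan adjacency: E appears as child of C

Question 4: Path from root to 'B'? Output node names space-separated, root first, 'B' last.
Walk down from root: C -> B

Answer: C B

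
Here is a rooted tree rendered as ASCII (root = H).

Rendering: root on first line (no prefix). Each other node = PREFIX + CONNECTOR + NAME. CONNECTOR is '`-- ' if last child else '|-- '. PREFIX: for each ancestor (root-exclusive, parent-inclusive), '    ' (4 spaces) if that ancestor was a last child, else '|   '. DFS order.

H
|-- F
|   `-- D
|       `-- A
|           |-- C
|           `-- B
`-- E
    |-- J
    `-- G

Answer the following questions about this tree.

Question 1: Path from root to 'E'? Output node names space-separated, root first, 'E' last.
Walk down from root: H -> E

Answer: H E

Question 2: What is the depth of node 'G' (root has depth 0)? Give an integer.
Answer: 2

Derivation:
Path from root to G: H -> E -> G
Depth = number of edges = 2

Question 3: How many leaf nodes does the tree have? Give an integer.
Answer: 4

Derivation:
Leaves (nodes with no children): B, C, G, J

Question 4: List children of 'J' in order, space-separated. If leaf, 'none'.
Node J's children (from adjacency): (leaf)

Answer: none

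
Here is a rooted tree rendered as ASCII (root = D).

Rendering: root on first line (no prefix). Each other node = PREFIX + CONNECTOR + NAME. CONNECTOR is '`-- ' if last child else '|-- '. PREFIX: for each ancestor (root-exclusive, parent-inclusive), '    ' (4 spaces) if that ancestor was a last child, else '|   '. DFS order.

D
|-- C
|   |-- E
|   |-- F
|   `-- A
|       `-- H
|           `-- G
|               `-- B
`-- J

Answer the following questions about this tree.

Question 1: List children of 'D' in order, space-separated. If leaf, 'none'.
Answer: C J

Derivation:
Node D's children (from adjacency): C, J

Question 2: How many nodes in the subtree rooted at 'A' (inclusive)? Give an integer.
Answer: 4

Derivation:
Subtree rooted at A contains: A, B, G, H
Count = 4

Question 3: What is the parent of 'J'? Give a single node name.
Answer: D

Derivation:
Scan adjacency: J appears as child of D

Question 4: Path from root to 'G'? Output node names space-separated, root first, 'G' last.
Walk down from root: D -> C -> A -> H -> G

Answer: D C A H G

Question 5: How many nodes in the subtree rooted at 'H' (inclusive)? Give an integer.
Subtree rooted at H contains: B, G, H
Count = 3

Answer: 3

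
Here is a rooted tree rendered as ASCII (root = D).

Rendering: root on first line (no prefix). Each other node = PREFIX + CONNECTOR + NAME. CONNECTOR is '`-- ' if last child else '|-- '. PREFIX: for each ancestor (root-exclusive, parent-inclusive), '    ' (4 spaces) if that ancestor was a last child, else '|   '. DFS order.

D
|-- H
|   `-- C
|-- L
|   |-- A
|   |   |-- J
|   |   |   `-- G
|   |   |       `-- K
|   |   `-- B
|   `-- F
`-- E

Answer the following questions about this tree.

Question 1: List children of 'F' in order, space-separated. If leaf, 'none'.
Answer: none

Derivation:
Node F's children (from adjacency): (leaf)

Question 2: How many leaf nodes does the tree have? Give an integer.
Answer: 5

Derivation:
Leaves (nodes with no children): B, C, E, F, K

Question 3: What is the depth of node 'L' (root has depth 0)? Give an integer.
Path from root to L: D -> L
Depth = number of edges = 1

Answer: 1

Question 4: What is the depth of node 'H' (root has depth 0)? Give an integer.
Answer: 1

Derivation:
Path from root to H: D -> H
Depth = number of edges = 1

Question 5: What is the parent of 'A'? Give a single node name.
Scan adjacency: A appears as child of L

Answer: L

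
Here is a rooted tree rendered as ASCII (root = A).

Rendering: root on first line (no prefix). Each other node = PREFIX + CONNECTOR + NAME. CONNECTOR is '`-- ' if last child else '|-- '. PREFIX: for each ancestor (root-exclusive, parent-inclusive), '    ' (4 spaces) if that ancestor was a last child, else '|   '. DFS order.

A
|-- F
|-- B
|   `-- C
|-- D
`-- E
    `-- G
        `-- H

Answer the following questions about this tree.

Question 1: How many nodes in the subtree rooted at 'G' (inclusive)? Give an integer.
Answer: 2

Derivation:
Subtree rooted at G contains: G, H
Count = 2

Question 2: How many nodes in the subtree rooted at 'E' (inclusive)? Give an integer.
Answer: 3

Derivation:
Subtree rooted at E contains: E, G, H
Count = 3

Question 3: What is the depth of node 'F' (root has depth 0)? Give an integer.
Answer: 1

Derivation:
Path from root to F: A -> F
Depth = number of edges = 1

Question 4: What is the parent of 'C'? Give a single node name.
Answer: B

Derivation:
Scan adjacency: C appears as child of B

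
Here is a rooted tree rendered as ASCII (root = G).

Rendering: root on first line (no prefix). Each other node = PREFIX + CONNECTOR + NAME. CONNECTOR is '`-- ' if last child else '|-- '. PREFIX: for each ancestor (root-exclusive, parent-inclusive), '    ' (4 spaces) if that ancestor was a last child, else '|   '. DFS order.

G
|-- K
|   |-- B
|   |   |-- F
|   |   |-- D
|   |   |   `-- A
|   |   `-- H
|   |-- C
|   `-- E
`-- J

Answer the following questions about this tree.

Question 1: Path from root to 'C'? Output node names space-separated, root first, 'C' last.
Answer: G K C

Derivation:
Walk down from root: G -> K -> C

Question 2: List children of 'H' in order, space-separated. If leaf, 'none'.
Node H's children (from adjacency): (leaf)

Answer: none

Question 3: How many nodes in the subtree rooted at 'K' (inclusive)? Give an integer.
Subtree rooted at K contains: A, B, C, D, E, F, H, K
Count = 8

Answer: 8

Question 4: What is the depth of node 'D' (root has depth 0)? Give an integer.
Answer: 3

Derivation:
Path from root to D: G -> K -> B -> D
Depth = number of edges = 3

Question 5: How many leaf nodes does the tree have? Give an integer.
Leaves (nodes with no children): A, C, E, F, H, J

Answer: 6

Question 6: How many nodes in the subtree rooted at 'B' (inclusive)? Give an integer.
Subtree rooted at B contains: A, B, D, F, H
Count = 5

Answer: 5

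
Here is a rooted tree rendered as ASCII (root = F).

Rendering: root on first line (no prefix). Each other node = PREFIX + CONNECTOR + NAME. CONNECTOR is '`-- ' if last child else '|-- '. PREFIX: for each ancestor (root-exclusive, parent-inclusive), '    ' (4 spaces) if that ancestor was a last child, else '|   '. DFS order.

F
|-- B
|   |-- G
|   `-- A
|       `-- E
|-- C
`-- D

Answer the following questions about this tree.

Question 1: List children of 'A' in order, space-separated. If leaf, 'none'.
Node A's children (from adjacency): E

Answer: E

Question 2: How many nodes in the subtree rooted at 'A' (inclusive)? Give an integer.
Answer: 2

Derivation:
Subtree rooted at A contains: A, E
Count = 2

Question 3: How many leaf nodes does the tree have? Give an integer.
Leaves (nodes with no children): C, D, E, G

Answer: 4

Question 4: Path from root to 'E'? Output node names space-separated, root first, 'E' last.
Walk down from root: F -> B -> A -> E

Answer: F B A E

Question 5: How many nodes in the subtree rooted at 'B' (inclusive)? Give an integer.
Answer: 4

Derivation:
Subtree rooted at B contains: A, B, E, G
Count = 4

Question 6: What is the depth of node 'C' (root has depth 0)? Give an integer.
Answer: 1

Derivation:
Path from root to C: F -> C
Depth = number of edges = 1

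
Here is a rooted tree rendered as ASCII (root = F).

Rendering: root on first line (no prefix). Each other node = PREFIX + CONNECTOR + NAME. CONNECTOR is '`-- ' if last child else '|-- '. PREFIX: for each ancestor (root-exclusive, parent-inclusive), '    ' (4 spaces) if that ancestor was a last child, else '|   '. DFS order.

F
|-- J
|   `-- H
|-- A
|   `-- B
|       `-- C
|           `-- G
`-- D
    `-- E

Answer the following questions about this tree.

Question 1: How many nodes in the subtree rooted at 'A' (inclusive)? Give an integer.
Answer: 4

Derivation:
Subtree rooted at A contains: A, B, C, G
Count = 4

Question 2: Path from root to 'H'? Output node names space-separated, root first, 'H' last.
Walk down from root: F -> J -> H

Answer: F J H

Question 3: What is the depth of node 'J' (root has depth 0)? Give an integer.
Answer: 1

Derivation:
Path from root to J: F -> J
Depth = number of edges = 1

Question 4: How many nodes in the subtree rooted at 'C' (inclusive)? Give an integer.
Answer: 2

Derivation:
Subtree rooted at C contains: C, G
Count = 2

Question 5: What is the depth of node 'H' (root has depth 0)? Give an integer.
Path from root to H: F -> J -> H
Depth = number of edges = 2

Answer: 2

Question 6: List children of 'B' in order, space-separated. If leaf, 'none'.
Answer: C

Derivation:
Node B's children (from adjacency): C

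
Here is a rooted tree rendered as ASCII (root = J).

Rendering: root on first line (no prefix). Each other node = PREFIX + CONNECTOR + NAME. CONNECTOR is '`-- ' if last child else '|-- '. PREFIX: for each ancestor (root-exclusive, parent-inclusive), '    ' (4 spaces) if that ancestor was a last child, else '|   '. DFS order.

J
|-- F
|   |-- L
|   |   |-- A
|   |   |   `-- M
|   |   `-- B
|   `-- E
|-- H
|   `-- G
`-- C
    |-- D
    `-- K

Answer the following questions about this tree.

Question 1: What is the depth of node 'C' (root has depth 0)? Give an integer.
Answer: 1

Derivation:
Path from root to C: J -> C
Depth = number of edges = 1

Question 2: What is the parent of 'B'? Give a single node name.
Answer: L

Derivation:
Scan adjacency: B appears as child of L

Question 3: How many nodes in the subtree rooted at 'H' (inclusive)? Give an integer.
Subtree rooted at H contains: G, H
Count = 2

Answer: 2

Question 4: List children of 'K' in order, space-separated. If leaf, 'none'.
Node K's children (from adjacency): (leaf)

Answer: none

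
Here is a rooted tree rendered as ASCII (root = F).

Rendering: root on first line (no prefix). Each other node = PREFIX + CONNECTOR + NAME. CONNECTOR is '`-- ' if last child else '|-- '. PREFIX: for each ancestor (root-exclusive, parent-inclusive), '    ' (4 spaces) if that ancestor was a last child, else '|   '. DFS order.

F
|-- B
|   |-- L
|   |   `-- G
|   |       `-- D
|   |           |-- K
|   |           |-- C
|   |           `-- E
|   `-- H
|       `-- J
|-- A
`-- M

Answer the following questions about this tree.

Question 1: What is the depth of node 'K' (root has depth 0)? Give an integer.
Answer: 5

Derivation:
Path from root to K: F -> B -> L -> G -> D -> K
Depth = number of edges = 5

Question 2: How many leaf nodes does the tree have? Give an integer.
Leaves (nodes with no children): A, C, E, J, K, M

Answer: 6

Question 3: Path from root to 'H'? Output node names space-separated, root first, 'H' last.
Answer: F B H

Derivation:
Walk down from root: F -> B -> H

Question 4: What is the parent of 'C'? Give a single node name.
Answer: D

Derivation:
Scan adjacency: C appears as child of D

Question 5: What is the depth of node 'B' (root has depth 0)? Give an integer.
Answer: 1

Derivation:
Path from root to B: F -> B
Depth = number of edges = 1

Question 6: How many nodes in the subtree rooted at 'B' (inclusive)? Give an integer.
Answer: 9

Derivation:
Subtree rooted at B contains: B, C, D, E, G, H, J, K, L
Count = 9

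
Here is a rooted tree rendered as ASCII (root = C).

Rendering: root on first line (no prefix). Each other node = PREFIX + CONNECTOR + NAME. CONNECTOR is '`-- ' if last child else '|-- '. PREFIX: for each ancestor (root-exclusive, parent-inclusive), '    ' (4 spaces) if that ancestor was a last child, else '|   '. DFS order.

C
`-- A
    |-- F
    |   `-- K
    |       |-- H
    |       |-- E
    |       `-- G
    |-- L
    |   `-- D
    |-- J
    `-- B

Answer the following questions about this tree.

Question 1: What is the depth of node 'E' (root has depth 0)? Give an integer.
Path from root to E: C -> A -> F -> K -> E
Depth = number of edges = 4

Answer: 4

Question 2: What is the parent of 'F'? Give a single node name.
Scan adjacency: F appears as child of A

Answer: A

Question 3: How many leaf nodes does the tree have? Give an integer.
Leaves (nodes with no children): B, D, E, G, H, J

Answer: 6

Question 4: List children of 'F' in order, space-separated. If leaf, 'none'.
Answer: K

Derivation:
Node F's children (from adjacency): K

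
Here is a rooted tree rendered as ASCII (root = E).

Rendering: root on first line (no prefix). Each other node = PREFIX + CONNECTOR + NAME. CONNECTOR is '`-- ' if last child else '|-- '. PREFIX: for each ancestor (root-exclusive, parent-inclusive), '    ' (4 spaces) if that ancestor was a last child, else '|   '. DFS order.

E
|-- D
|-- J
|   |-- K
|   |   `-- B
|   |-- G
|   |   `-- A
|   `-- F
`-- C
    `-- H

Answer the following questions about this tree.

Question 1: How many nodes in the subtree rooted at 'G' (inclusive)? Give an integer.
Answer: 2

Derivation:
Subtree rooted at G contains: A, G
Count = 2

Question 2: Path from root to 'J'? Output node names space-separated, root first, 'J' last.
Answer: E J

Derivation:
Walk down from root: E -> J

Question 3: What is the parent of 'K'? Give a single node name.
Answer: J

Derivation:
Scan adjacency: K appears as child of J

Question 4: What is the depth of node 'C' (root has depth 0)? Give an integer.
Answer: 1

Derivation:
Path from root to C: E -> C
Depth = number of edges = 1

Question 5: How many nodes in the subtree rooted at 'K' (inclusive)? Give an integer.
Subtree rooted at K contains: B, K
Count = 2

Answer: 2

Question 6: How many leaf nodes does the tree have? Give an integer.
Leaves (nodes with no children): A, B, D, F, H

Answer: 5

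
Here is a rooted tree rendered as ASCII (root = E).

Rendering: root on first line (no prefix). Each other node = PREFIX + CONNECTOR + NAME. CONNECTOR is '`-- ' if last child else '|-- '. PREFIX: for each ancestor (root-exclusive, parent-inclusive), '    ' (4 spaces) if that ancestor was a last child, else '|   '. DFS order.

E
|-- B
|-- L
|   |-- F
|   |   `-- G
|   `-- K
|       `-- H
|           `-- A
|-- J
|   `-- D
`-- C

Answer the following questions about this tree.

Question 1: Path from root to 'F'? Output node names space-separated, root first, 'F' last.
Walk down from root: E -> L -> F

Answer: E L F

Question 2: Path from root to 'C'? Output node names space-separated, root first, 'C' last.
Walk down from root: E -> C

Answer: E C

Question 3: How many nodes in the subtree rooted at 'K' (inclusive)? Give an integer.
Answer: 3

Derivation:
Subtree rooted at K contains: A, H, K
Count = 3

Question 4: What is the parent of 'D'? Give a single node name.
Scan adjacency: D appears as child of J

Answer: J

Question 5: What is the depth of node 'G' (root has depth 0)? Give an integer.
Path from root to G: E -> L -> F -> G
Depth = number of edges = 3

Answer: 3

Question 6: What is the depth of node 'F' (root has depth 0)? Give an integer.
Path from root to F: E -> L -> F
Depth = number of edges = 2

Answer: 2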